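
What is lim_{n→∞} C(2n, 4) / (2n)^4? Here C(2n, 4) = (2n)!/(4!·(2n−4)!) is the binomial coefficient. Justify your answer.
lim = 1/4! = 1/24

With N = 2n → ∞: C(N, 4) / N^4 = [N(N−1)…(N−3)] / (4! · N^4) = (1/4!) · 1 · (1 − 1/(2n)) · (1 − 2/(2n)) · (1 − 3/(2n)). Each factor → 1 as N → ∞, so the limit is 1/4! = 1/24.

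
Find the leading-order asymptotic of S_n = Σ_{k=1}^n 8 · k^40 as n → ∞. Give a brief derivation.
S_n ~ 8 · n^41 / 41

By integral comparison (Euler-Maclaurin), Σ_{k=1}^n 8 · k^40 = 8 · ∫_0^n x^40 dx + O(n^40) = 8 · n^41/41 + O(n^40). (Equivalently, Faulhaber's formula gives the same leading term.)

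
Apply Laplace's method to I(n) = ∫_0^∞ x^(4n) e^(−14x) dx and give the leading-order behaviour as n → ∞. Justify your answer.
I(n) ~ (sqrt(2π·4n) / 14) · (4n/(14e))^(4n)

Write the integrand as exp(4n ln x − 14x) and set f(x) = 4n ln x − 14x. Then f'(x) = 4n/x − 14 = 0 at x* = 4n/14, and f''(x*) = −4n/x*^2 = −14^2/(4n). Laplace's method (interior maximum) gives
  I(n) ~ e^(f(x*)) · sqrt(2π / |f''(x*)|)
        = exp(4n ln(4n/14) − 4n) · sqrt(2π · 4n / 14^2)
        = (4n/14)^(4n) e^(−4n) · sqrt(2π·4n) / 14
        = (sqrt(2π·4n) / 14) · (4n/(14e))^(4n).
This matches Γ(4n+1)/14^(4n+1) with Stirling applied to Γ.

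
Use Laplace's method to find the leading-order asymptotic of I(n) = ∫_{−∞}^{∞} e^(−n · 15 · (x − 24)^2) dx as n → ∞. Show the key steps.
I(n) = sqrt(π/(15n))

Here φ(x) = 15 · (x − 24)^2 has its unique minimum at x* = 24 with φ(x*) = 0 and φ''(x*) = 30. Laplace's method gives
  I(n) ~ e^(−n φ(x*)) · sqrt(2π / (n · φ''(x*))) = sqrt(2π / (30n)) = sqrt(π/(15n)).
This is exact: substituting u = (x − 24)·sqrt(15n) gives I(n) = (1/sqrt(15n)) ∫_{−∞}^{∞} e^(−u^2) du = sqrt(π/(15n)).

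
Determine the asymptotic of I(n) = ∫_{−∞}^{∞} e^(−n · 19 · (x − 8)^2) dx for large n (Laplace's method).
I(n) = sqrt(π/(19n))

Here φ(x) = 19 · (x − 8)^2 has its unique minimum at x* = 8 with φ(x*) = 0 and φ''(x*) = 38. Laplace's method gives
  I(n) ~ e^(−n φ(x*)) · sqrt(2π / (n · φ''(x*))) = sqrt(2π / (38n)) = sqrt(π/(19n)).
This is exact: substituting u = (x − 8)·sqrt(19n) gives I(n) = (1/sqrt(19n)) ∫_{−∞}^{∞} e^(−u^2) du = sqrt(π/(19n)).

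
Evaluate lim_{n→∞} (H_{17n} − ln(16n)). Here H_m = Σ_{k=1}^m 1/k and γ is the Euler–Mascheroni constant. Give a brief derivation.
lim = ln(17/16) + γ

By Euler-Maclaurin, H_m = ln m + γ + O(1/m). So
  H_{17n} − ln(16n) = ln(17n) + γ − ln(16n) + O(1/n)
                       = ln(17/16) + γ + O(1/n).
Hence the limit is ln(17/16) + γ.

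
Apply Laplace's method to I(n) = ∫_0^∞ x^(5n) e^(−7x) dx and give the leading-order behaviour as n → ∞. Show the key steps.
I(n) ~ (sqrt(2π·5n) / 7) · (5n/(7e))^(5n)

Write the integrand as exp(5n ln x − 7x) and set f(x) = 5n ln x − 7x. Then f'(x) = 5n/x − 7 = 0 at x* = 5n/7, and f''(x*) = −5n/x*^2 = −7^2/(5n). Laplace's method (interior maximum) gives
  I(n) ~ e^(f(x*)) · sqrt(2π / |f''(x*)|)
        = exp(5n ln(5n/7) − 5n) · sqrt(2π · 5n / 7^2)
        = (5n/7)^(5n) e^(−5n) · sqrt(2π·5n) / 7
        = (sqrt(2π·5n) / 7) · (5n/(7e))^(5n).
This matches Γ(5n+1)/7^(5n+1) with Stirling applied to Γ.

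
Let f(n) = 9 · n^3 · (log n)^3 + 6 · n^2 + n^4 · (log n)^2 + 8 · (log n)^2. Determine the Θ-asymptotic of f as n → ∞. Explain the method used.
f(n) ∈ Θ(n^4 · (log n)^2)

Compare the terms by growth order. For large n, n^a · (log n)^b dominates n^a' · (log n)^b' iff a > a', or (a = a' and b > b'). Ranking the 4 terms shows the dominant one is n^4 · (log n)^2. Hence f(n) ∈ Θ(n^4 · (log n)^2).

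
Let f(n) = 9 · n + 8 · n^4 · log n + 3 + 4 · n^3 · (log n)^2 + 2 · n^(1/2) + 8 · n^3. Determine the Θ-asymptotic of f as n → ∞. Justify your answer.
f(n) ∈ Θ(n^4 · log n)

Compare the terms by growth order. For large n, n^a · (log n)^b dominates n^a' · (log n)^b' iff a > a', or (a = a' and b > b'). Ranking the 6 terms shows the dominant one is 8 · n^4 · log n. Hence f(n) ∈ Θ(n^4 · log n).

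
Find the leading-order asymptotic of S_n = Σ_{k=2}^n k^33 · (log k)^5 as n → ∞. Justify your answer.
S_n ~ n^34 · (log n)^5 / 34

By integral comparison, S_n = ∫_1^n x^33 · (log x)^5 dx + O(n^33 · (log n)^5). For the integral, the leading term of ∫_1^n x^33 (log x)^5 dx is n^34/34 · (log n)^5 (by repeated integration by parts; each step lowers the log-exponent and produces a relatively O(1/log n) correction). Hence S_n ~ n^34 · (log n)^5 / 34.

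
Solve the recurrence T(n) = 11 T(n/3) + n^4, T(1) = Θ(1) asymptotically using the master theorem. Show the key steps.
T(n) = Θ(n^4)

log_3 11 ≈ 2.183. f(n) = n^4 dominates n^(log_3 11) since 4 > 2.183, and the regularity condition a·f(n/b) = 11·(n/3)^4 = (11/81)·n^4 ≤ c·f(n) holds with c = 11/81 ≈ 0.136 < 1. So this is Case 3: T(n) = Θ(f(n)) = Θ(n^4).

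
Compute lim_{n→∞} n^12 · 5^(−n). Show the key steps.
lim = 0

Exponentials with base > 1 dominate every fixed polynomial: for any fixed c, n^c / 5^n → 0 as n → ∞ (e.g. by the ratio test, or by writing 5^n = e^(n ln 5) and noting e^(n ln 5) / n^c → ∞). Hence n^12 · 5^(−n) = n^12 / 5^n → 0.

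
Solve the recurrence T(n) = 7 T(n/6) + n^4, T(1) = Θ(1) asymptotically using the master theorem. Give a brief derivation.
T(n) = Θ(n^4)

log_6 7 ≈ 1.086. f(n) = n^4 dominates n^(log_6 7) since 4 > 1.086, and the regularity condition a·f(n/b) = 7·(n/6)^4 = (7/1296)·n^4 ≤ c·f(n) holds with c = 7/1296 ≈ 0.0054 < 1. So this is Case 3: T(n) = Θ(f(n)) = Θ(n^4).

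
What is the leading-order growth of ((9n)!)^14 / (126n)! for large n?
((9n)!)^14/(126n)! ~ ((2π·9n)^(13/2) / sqrt(14)) · 14^(−14·9n)  →  0

Write N = 9n. Stirling: N! ~ sqrt(2π N)(N/e)^N and (14N)! ~ sqrt(2π·14N)·(14N/e)^(14N).
  (N!)^14/(14N)! ~ (2π N)^(14/2) (N/e)^(14N) / [sqrt(2π·14N) (14N/e)^(14N)]
     = (2π N)^(14/2) / sqrt(2π·14N) · (N/(14N))^(14N)
     = (2π N)^((14−1)/2) / sqrt(14) · 14^(−14N).
Since 14^14 > 1, the factor 14^(−14N) decays exponentially, so the ratio → 0. Substituting N = 9n gives the stated form.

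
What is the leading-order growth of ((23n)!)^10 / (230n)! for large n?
((23n)!)^10/(230n)! ~ ((2π·23n)^(9/2) / sqrt(10)) · 10^(−10·23n)  →  0

Write N = 23n. Stirling: N! ~ sqrt(2π N)(N/e)^N and (10N)! ~ sqrt(2π·10N)·(10N/e)^(10N).
  (N!)^10/(10N)! ~ (2π N)^(10/2) (N/e)^(10N) / [sqrt(2π·10N) (10N/e)^(10N)]
     = (2π N)^(10/2) / sqrt(2π·10N) · (N/(10N))^(10N)
     = (2π N)^((10−1)/2) / sqrt(10) · 10^(−10N).
Since 10^10 > 1, the factor 10^(−10N) decays exponentially, so the ratio → 0. Substituting N = 23n gives the stated form.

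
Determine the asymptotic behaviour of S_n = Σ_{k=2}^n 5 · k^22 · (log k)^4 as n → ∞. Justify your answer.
S_n ~ 5 · n^23 · (log n)^4 / 23

By integral comparison, S_n = ∫_1^n 5 · x^22 · (log x)^4 dx + O(n^22 · (log n)^4). For the integral, the leading term of ∫_1^n x^22 (log x)^4 dx is n^23/23 · (log n)^4 (by repeated integration by parts; each step lowers the log-exponent and produces a relatively O(1/log n) correction). Hence S_n ~ 5 · n^23 · (log n)^4 / 23.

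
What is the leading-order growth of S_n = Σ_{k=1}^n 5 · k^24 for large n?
S_n ~ n^25 / 5

By integral comparison (Euler-Maclaurin), Σ_{k=1}^n 5 · k^24 = 5 · ∫_0^n x^24 dx + O(n^24) = 5 · n^25/25 = n^25 / 5 + O(n^24). (Equivalently, Faulhaber's formula gives the same leading term.)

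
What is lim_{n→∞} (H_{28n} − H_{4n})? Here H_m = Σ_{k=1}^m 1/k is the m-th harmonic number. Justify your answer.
lim = ln(28/4) = ln 7

Euler-Maclaurin gives H_m = ln m + γ + 1/(2m) + O(1/m^2). The γ and O(1/m) terms cancel in the difference:
  H_{28n} − H_{4n} = ln(28n) − ln(4n) + O(1/n) = ln(28/4) + O(1/n).
Hence the limit is ln(28/4) = ln 7.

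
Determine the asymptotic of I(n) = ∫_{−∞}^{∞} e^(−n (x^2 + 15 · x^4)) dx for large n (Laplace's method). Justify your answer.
I(n) ~ sqrt(π/n)

φ(x) = x^2 + 15 · x^4 has its unique global minimum at x* = 0 (since φ'(x) = 2x + 60x^3 = 0 only at x = 0 for real x with both coefficients positive, and φ → ∞ as |x| → ∞). At x* = 0, φ(0) = 0 and φ''(0) = 2. Laplace's method then gives
  I(n) ~ sqrt(2π / (n · φ''(0))) · e^(−n φ(0)) = sqrt(2π / (2n)) = sqrt(π/n).
The 15 · x^4 term contributes only at subleading order (an O(1/n) relative correction).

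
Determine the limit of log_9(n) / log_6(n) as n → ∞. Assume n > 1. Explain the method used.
lim = ln(6) / ln(9) = log_9(6)

Change of base: log_9(n) = ln n / ln 9 and log_6(n) = ln n / ln 6. The ratio is (ln n / ln 9) · (ln 6 / ln n) = ln 6 / ln 9, a constant independent of n. So the limit is ln 6 / ln 9 = log_9(6).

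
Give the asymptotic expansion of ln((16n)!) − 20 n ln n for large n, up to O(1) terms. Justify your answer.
ln((16n)!) − 20 n ln n = −4 n ln n + 16(ln 16 − 1) n + (1/2) ln(2π·16n) + O(1/n)

Stirling: ln((16n)!) = 16n ln(16n) − 16n + (1/2) ln(2π·16n) + O(1/n).
Expand 16n ln(16n) = 16n (ln n + ln 16) = 16n ln n + 16n ln 16.
Subtract 20n ln n: leading term is (16 − 20) n ln n = −4 n ln n. The next term is 16n ln 16 − 16n = 16(ln 16 − 1) n. Then the (1/2) ln(2π·16n) correction.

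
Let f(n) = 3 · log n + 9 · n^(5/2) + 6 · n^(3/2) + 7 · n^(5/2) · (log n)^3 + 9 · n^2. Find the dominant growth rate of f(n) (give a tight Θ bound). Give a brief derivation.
f(n) ∈ Θ(n^(5/2) · (log n)^3)

Compare the terms by growth order. For large n, n^a · (log n)^b dominates n^a' · (log n)^b' iff a > a', or (a = a' and b > b'). Ranking the 5 terms shows the dominant one is 7 · n^(5/2) · (log n)^3. Hence f(n) ∈ Θ(n^(5/2) · (log n)^3).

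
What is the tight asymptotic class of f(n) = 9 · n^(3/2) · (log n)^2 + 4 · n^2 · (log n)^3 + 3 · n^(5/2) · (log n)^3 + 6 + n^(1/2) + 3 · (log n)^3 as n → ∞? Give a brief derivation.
f(n) ∈ Θ(n^(5/2) · (log n)^3)

Compare the terms by growth order. For large n, n^a · (log n)^b dominates n^a' · (log n)^b' iff a > a', or (a = a' and b > b'). Ranking the 6 terms shows the dominant one is 3 · n^(5/2) · (log n)^3. Hence f(n) ∈ Θ(n^(5/2) · (log n)^3).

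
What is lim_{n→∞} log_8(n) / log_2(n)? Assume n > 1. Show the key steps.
lim = ln(2) / ln(8) = log_8(2)

Change of base: log_8(n) = ln n / ln 8 and log_2(n) = ln n / ln 2. The ratio is (ln n / ln 8) · (ln 2 / ln n) = ln 2 / ln 8, a constant independent of n. So the limit is ln 2 / ln 8 = log_8(2).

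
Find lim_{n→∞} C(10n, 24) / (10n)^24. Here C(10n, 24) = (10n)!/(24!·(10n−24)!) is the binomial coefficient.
lim = 1/24! = 1/620448401733239439360000

With N = 10n → ∞: C(N, 24) / N^24 = [N(N−1)…(N−23)] / (24! · N^24) = (1/24!) · 1 · (1 − 1/(10n)) · … · (1 − 23/(10n)). Each factor → 1 as N → ∞, so the limit is 1/24! = 1/620448401733239439360000.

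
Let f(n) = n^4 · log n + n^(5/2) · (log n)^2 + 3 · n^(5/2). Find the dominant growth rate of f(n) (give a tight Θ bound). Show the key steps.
f(n) ∈ Θ(n^4 · log n)

Compare the terms by growth order. For large n, n^a · (log n)^b dominates n^a' · (log n)^b' iff a > a', or (a = a' and b > b'). Ranking the 3 terms shows the dominant one is n^4 · log n. Hence f(n) ∈ Θ(n^4 · log n).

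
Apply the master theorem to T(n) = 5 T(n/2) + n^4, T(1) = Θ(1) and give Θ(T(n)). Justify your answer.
T(n) = Θ(n^4)

log_2 5 ≈ 2.322. f(n) = n^4 dominates n^(log_2 5) since 4 > 2.322, and the regularity condition a·f(n/b) = 5·(n/2)^4 = (5/16)·n^4 ≤ c·f(n) holds with c = 5/16 ≈ 0.312 < 1. So this is Case 3: T(n) = Θ(f(n)) = Θ(n^4).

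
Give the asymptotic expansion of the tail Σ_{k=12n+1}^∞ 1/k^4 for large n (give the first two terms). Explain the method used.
Σ_{k>12n} 1/k^4 = 1/(3 · (12n)^3) − 1/(2 · (12n)^4) + O(1/(12n)^5)

Compare to the integral: ∫_{12n}^∞ x^(−4) dx = [−x^(−3)/3]_{12n}^∞ = 1/((4−1)·(12n)^3). The Euler-Maclaurin correction adds −f(12n)/2 = −1/(2·(12n)^4). Euler-Maclaurin then gives
  Σ_{k>12n} 1/k^4 = ∫_{12n}^∞ dx/x^4 − 1/(2·(12n)^4) + O(1/(12n)^5).
(Equivalently this is ζ(4) − Σ_{k≤12n} 1/k^4.)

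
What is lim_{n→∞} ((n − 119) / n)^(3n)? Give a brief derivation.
lim = e^(−357)

Rewrite as (1 − 119/n)^(3n). By the standard limit (1 + x/n)^n → e^x, we have (1 − 119/n)^n → e^(−119), and raising to the 3rd power gives e^(−357).
More precisely, ln[(1 − 119/n)^(3n)] = 3n · ln(1 − 119/n) = 3n · (-119/n + O(1/n^2)) = -357 + O(1/n) → -357.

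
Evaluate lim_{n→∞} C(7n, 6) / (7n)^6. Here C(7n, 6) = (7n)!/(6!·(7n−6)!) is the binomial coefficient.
lim = 1/6! = 1/720

With N = 7n → ∞: C(N, 6) / N^6 = [N(N−1)…(N−5)] / (6! · N^6) = (1/6!) · 1 · (1 − 1/(7n)) · … · (1 − 5/(7n)). Each factor → 1 as N → ∞, so the limit is 1/6! = 1/720.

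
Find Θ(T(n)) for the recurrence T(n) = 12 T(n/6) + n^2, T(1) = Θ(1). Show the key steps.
T(n) = Θ(n^2)

log_6 12 ≈ 1.387. f(n) = n^2 dominates n^(log_6 12) since 2 > 1.387, and the regularity condition a·f(n/b) = 12·(n/6)^2 = (12/36)·n^2 ≤ c·f(n) holds with c = 12/36 ≈ 0.333 < 1. So this is Case 3: T(n) = Θ(f(n)) = Θ(n^2).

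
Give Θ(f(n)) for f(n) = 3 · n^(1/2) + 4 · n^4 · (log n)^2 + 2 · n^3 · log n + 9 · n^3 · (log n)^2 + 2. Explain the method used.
f(n) ∈ Θ(n^4 · (log n)^2)

Compare the terms by growth order. For large n, n^a · (log n)^b dominates n^a' · (log n)^b' iff a > a', or (a = a' and b > b'). Ranking the 5 terms shows the dominant one is 4 · n^4 · (log n)^2. Hence f(n) ∈ Θ(n^4 · (log n)^2).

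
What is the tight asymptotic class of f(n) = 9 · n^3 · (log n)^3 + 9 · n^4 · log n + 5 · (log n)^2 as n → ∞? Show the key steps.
f(n) ∈ Θ(n^4 · log n)

Compare the terms by growth order. For large n, n^a · (log n)^b dominates n^a' · (log n)^b' iff a > a', or (a = a' and b > b'). Ranking the 3 terms shows the dominant one is 9 · n^4 · log n. Hence f(n) ∈ Θ(n^4 · log n).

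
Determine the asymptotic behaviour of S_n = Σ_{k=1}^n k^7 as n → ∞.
S_n ~ n^8 / 8

By integral comparison (Euler-Maclaurin), Σ_{k=1}^n k^7 = ∫_0^n x^7 dx + O(n^7) = n^8/8 + O(n^7). (Equivalently, Faulhaber's formula gives the same leading term.)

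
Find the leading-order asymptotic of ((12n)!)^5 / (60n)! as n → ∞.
((12n)!)^5/(60n)! ~ ((2π·12n)^(4/2) / sqrt(5)) · 5^(−5·12n)  →  0

Write N = 12n. Stirling: N! ~ sqrt(2π N)(N/e)^N and (5N)! ~ sqrt(2π·5N)·(5N/e)^(5N).
  (N!)^5/(5N)! ~ (2π N)^(5/2) (N/e)^(5N) / [sqrt(2π·5N) (5N/e)^(5N)]
     = (2π N)^(5/2) / sqrt(2π·5N) · (N/(5N))^(5N)
     = (2π N)^((5−1)/2) / sqrt(5) · 5^(−5N).
Since 5^5 > 1, the factor 5^(−5N) decays exponentially, so the ratio → 0. Substituting N = 12n gives the stated form.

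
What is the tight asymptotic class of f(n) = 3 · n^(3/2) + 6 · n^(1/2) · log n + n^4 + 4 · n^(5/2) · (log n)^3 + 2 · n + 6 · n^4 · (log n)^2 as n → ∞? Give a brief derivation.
f(n) ∈ Θ(n^4 · (log n)^2)

Compare the terms by growth order. For large n, n^a · (log n)^b dominates n^a' · (log n)^b' iff a > a', or (a = a' and b > b'). Ranking the 6 terms shows the dominant one is 6 · n^4 · (log n)^2. Hence f(n) ∈ Θ(n^4 · (log n)^2).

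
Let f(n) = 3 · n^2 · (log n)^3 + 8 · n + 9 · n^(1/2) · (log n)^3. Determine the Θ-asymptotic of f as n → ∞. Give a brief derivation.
f(n) ∈ Θ(n^2 · (log n)^3)

Compare the terms by growth order. For large n, n^a · (log n)^b dominates n^a' · (log n)^b' iff a > a', or (a = a' and b > b'). Ranking the 3 terms shows the dominant one is 3 · n^2 · (log n)^3. Hence f(n) ∈ Θ(n^2 · (log n)^3).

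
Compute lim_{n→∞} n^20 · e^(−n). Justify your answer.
lim = 0

Exponentials with base > 1 dominate every fixed polynomial: for any fixed c, n^c / e^n → 0 as n → ∞ (e.g. by the ratio test, or since e^n grows faster than any power of n). Hence n^20 · e^(−n) = n^20 / e^n → 0.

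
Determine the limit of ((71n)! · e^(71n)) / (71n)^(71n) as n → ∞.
lim = ∞

Stirling: (71n)! ~ sqrt(2π·71n) · (71n/e)^(71n). Hence
  (71n)! · e^(71n) / (71n)^(71n) ~ sqrt(2π·71n) = sqrt(2π·71) · sqrt(n) → ∞.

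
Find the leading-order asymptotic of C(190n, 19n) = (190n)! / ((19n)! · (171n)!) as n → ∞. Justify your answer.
C(190n, 19n) ~ (10000000000/387420489)^(19n) · sqrt(5/(9π·19n))

Write N = 19n. Apply Stirling to each factorial:
  (10N)! ~ sqrt(2π·10N) · (10N/e)^(10N),
  N! ~ sqrt(2π N) · (N/e)^N,
  (9N)! ~ sqrt(2π·9N) · (9N/e)^(9N).
The exponential factors combine to (10N)^(10N) / (N^N · (9N)^(9N)) = 10^(10N)/9^(9N) = (10^10/9^9)^N = (10000000000/387420489)^N.
The square-root prefactors combine to sqrt(2π·10N) / (sqrt(2π N)·sqrt(2π·9N)) = sqrt(10 / (2π·9·N)) = sqrt(5/(9π·19n)).
Substituting N = 19n: C(190n, 19n) ~ (10000000000/387420489)^(19n) · sqrt(5/(9π·19n)).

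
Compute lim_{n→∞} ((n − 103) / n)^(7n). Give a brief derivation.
lim = e^(−721)

Rewrite as (1 − 103/n)^(7n). By the standard limit (1 + x/n)^n → e^x, we have (1 − 103/n)^n → e^(−103), and raising to the 7th power gives e^(−721).
More precisely, ln[(1 − 103/n)^(7n)] = 7n · ln(1 − 103/n) = 7n · (-103/n + O(1/n^2)) = -721 + O(1/n) → -721.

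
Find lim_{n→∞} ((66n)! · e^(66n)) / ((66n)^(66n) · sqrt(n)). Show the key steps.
lim = sqrt(2π·66)

Stirling: (66n)! ~ sqrt(2π·66n) · (66n/e)^(66n). Hence
  (66n)! · e^(66n) / (66n)^(66n) ~ sqrt(2π·66n).
Dividing by sqrt(n): sqrt(2π·66n) / sqrt(n) = sqrt(2π·66) · n^((1−1)/2), so the limit is sqrt(2π·66).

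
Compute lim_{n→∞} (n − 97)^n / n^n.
lim = e^(−97)

Rewrite as (1 − 97/n)^(n). By the standard limit (1 + x/n)^n → e^x, we have (1 − 97/n)^n → e^(−97), and raising to the 1st power gives e^(−97).
More precisely, ln[(1 − 97/n)^(n)] = n · ln(1 − 97/n) = n · (-97/n + O(1/n^2)) = -97 + O(1/n) → -97.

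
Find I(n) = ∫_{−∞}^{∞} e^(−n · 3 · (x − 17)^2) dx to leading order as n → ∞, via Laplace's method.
I(n) = sqrt(π/(3n))

Here φ(x) = 3 · (x − 17)^2 has its unique minimum at x* = 17 with φ(x*) = 0 and φ''(x*) = 6. Laplace's method gives
  I(n) ~ e^(−n φ(x*)) · sqrt(2π / (n · φ''(x*))) = sqrt(2π / (6n)) = sqrt(π/(3n)).
This is exact: substituting u = (x − 17)·sqrt(3n) gives I(n) = (1/sqrt(3n)) ∫_{−∞}^{∞} e^(−u^2) du = sqrt(π/(3n)).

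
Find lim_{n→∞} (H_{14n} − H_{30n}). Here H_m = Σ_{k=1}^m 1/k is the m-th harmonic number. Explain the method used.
lim = ln(14/30) = ln(7/15)

Euler-Maclaurin gives H_m = ln m + γ + 1/(2m) + O(1/m^2). The γ and O(1/m) terms cancel in the difference:
  H_{14n} − H_{30n} = ln(14n) − ln(30n) + O(1/n) = ln(14/30) + O(1/n).
Hence the limit is ln(14/30) = ln(7/15).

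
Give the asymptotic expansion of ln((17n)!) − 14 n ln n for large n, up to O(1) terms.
ln((17n)!) − 14 n ln n = 3 n ln n + 17(ln 17 − 1) n + (1/2) ln(2π·17n) + O(1/n)

Stirling: ln((17n)!) = 17n ln(17n) − 17n + (1/2) ln(2π·17n) + O(1/n).
Expand 17n ln(17n) = 17n (ln n + ln 17) = 17n ln n + 17n ln 17.
Subtract 14n ln n: leading term is (17 − 14) n ln n = 3 n ln n. The next term is 17n ln 17 − 17n = 17(ln 17 − 1) n. Then the (1/2) ln(2π·17n) correction.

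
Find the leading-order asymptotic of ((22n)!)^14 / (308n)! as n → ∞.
((22n)!)^14/(308n)! ~ ((2π·22n)^(13/2) / sqrt(14)) · 14^(−14·22n)  →  0

Write N = 22n. Stirling: N! ~ sqrt(2π N)(N/e)^N and (14N)! ~ sqrt(2π·14N)·(14N/e)^(14N).
  (N!)^14/(14N)! ~ (2π N)^(14/2) (N/e)^(14N) / [sqrt(2π·14N) (14N/e)^(14N)]
     = (2π N)^(14/2) / sqrt(2π·14N) · (N/(14N))^(14N)
     = (2π N)^((14−1)/2) / sqrt(14) · 14^(−14N).
Since 14^14 > 1, the factor 14^(−14N) decays exponentially, so the ratio → 0. Substituting N = 22n gives the stated form.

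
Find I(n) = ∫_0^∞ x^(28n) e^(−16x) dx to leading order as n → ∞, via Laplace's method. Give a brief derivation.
I(n) ~ (sqrt(2π·28n) / 16) · (28n/(16e))^(28n)

Write the integrand as exp(28n ln x − 16x) and set f(x) = 28n ln x − 16x. Then f'(x) = 28n/x − 16 = 0 at x* = 28n/16, and f''(x*) = −28n/x*^2 = −16^2/(28n). Laplace's method (interior maximum) gives
  I(n) ~ e^(f(x*)) · sqrt(2π / |f''(x*)|)
        = exp(28n ln(28n/16) − 28n) · sqrt(2π · 28n / 16^2)
        = (28n/16)^(28n) e^(−28n) · sqrt(2π·28n) / 16
        = (sqrt(2π·28n) / 16) · (28n/(16e))^(28n).
This matches Γ(28n+1)/16^(28n+1) with Stirling applied to Γ.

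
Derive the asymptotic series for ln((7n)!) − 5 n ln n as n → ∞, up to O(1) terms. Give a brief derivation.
ln((7n)!) − 5 n ln n = 2 n ln n + 7(ln 7 − 1) n + (1/2) ln(2π·7n) + O(1/n)

Stirling: ln((7n)!) = 7n ln(7n) − 7n + (1/2) ln(2π·7n) + O(1/n).
Expand 7n ln(7n) = 7n (ln n + ln 7) = 7n ln n + 7n ln 7.
Subtract 5n ln n: leading term is (7 − 5) n ln n = 2 n ln n. The next term is 7n ln 7 − 7n = 7(ln 7 − 1) n. Then the (1/2) ln(2π·7n) correction.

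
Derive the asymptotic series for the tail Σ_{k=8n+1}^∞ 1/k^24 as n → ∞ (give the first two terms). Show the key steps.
Σ_{k>8n} 1/k^24 = 1/(23 · (8n)^23) − 1/(2 · (8n)^24) + O(1/(8n)^25)

Compare to the integral: ∫_{8n}^∞ x^(−24) dx = [−x^(−23)/23]_{8n}^∞ = 1/((24−1)·(8n)^23). The Euler-Maclaurin correction adds −f(8n)/2 = −1/(2·(8n)^24). Euler-Maclaurin then gives
  Σ_{k>8n} 1/k^24 = ∫_{8n}^∞ dx/x^24 − 1/(2·(8n)^24) + O(1/(8n)^25).
(Equivalently this is ζ(24) − Σ_{k≤8n} 1/k^24.)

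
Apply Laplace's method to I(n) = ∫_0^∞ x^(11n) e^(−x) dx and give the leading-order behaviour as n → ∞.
I(n) ~ sqrt(2π·11n) · (11n/e)^(11n)

Write the integrand as exp(11n ln x − x) and set f(x) = 11n ln x − x. Then f'(x) = 11n/x − 1 = 0 at x* = 11n, and f''(x*) = −11n/x*^2 = −1/(11n). Laplace's method (interior maximum) gives
  I(n) ~ e^(f(x*)) · sqrt(2π / |f''(x*)|)
        = exp(11n ln(11n) − 11n) · sqrt(2π · 11n)
        = (11n)^(11n) e^(−11n) · sqrt(2π·11n)
        = sqrt(2π·11n) · (11n/e)^(11n).
This matches Γ(11n+1) with Stirling applied to Γ.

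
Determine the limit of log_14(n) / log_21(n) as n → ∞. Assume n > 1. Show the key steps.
lim = ln(21) / ln(14) = log_14(21)

Change of base: log_14(n) = ln n / ln 14 and log_21(n) = ln n / ln 21. The ratio is (ln n / ln 14) · (ln 21 / ln n) = ln 21 / ln 14, a constant independent of n. So the limit is ln 21 / ln 14 = log_14(21).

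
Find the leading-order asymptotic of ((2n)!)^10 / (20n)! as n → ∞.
((2n)!)^10/(20n)! ~ ((2π·2n)^(9/2) / sqrt(10)) · 10^(−10·2n)  →  0

Write N = 2n. Stirling: N! ~ sqrt(2π N)(N/e)^N and (10N)! ~ sqrt(2π·10N)·(10N/e)^(10N).
  (N!)^10/(10N)! ~ (2π N)^(10/2) (N/e)^(10N) / [sqrt(2π·10N) (10N/e)^(10N)]
     = (2π N)^(10/2) / sqrt(2π·10N) · (N/(10N))^(10N)
     = (2π N)^((10−1)/2) / sqrt(10) · 10^(−10N).
Since 10^10 > 1, the factor 10^(−10N) decays exponentially, so the ratio → 0. Substituting N = 2n gives the stated form.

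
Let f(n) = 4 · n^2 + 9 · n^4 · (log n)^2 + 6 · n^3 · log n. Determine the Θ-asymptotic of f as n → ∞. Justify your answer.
f(n) ∈ Θ(n^4 · (log n)^2)

Compare the terms by growth order. For large n, n^a · (log n)^b dominates n^a' · (log n)^b' iff a > a', or (a = a' and b > b'). Ranking the 3 terms shows the dominant one is 9 · n^4 · (log n)^2. Hence f(n) ∈ Θ(n^4 · (log n)^2).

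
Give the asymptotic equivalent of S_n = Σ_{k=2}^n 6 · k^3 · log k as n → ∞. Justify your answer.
S_n ~ 3 · n^4 log n / 2 − 3 · n^4 / 8

By integral comparison, S_n = ∫_1^n 6 · x^3 · log x dx + O(n^3 · log n). For the integral, ∫ x^3 log x dx = n^4 log n / 4 − n^4/16 (integration by parts). Hence S_n ~ 3 · n^4 log n / 2 − 3 · n^4 / 8.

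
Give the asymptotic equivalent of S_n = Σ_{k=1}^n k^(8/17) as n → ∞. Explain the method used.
S_n ~ (17/25) · n^(25/17)

Integral comparison: Σ_{k=1}^n k^(8/17) = ∫_0^n x^(8/17) dx + O(n^(8/17)). The integral is n^(1 + 8/17) / (1 + 8/17) = n^((8+17)/17) / ((8+17)/17) = (17/25) · n^(25/17).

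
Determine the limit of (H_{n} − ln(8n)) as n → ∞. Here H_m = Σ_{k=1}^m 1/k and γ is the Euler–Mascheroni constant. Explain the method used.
lim = −ln 8 + γ

By Euler-Maclaurin, H_m = ln m + γ + O(1/m). So
  H_{n} − ln(8n) = ln(n) + γ − ln(8n) + O(1/n)
                       = ln(1/8) + γ + O(1/n).
Hence the limit is ln(1/8) + γ.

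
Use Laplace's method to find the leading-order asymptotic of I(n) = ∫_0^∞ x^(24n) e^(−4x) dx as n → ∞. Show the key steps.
I(n) ~ (sqrt(2π·24n) / 4) · (24n/(4e))^(24n)

Write the integrand as exp(24n ln x − 4x) and set f(x) = 24n ln x − 4x. Then f'(x) = 24n/x − 4 = 0 at x* = 24n/4, and f''(x*) = −24n/x*^2 = −4^2/(24n). Laplace's method (interior maximum) gives
  I(n) ~ e^(f(x*)) · sqrt(2π / |f''(x*)|)
        = exp(24n ln(24n/4) − 24n) · sqrt(2π · 24n / 4^2)
        = (24n/4)^(24n) e^(−24n) · sqrt(2π·24n) / 4
        = (sqrt(2π·24n) / 4) · (24n/(4e))^(24n).
This matches Γ(24n+1)/4^(24n+1) with Stirling applied to Γ.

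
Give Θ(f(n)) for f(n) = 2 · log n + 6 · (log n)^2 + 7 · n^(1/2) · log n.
f(n) ∈ Θ(n^(1/2) · log n)

Compare the terms by growth order. For large n, n^a · (log n)^b dominates n^a' · (log n)^b' iff a > a', or (a = a' and b > b'). Ranking the 3 terms shows the dominant one is 7 · n^(1/2) · log n. Hence f(n) ∈ Θ(n^(1/2) · log n).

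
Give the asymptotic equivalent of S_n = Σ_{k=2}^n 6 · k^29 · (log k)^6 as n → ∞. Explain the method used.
S_n ~ n^30 · (log n)^6 / 5

By integral comparison, S_n = ∫_1^n 6 · x^29 · (log x)^6 dx + O(n^29 · (log n)^6). For the integral, the leading term of ∫_1^n x^29 (log x)^6 dx is n^30/30 · (log n)^6 (by repeated integration by parts; each step lowers the log-exponent and produces a relatively O(1/log n) correction). Hence S_n ~ n^30 · (log n)^6 / 5.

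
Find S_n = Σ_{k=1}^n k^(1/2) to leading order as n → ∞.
S_n ~ (2/3) · n^(3/2)

Integral comparison: Σ_{k=1}^n k^(1/2) = ∫_0^n x^(1/2) dx + O(n^(1/2)). The integral is n^(1 + 1/2) / (1 + 1/2) = n^((1+2)/2) / ((1+2)/2) = (2/3) · n^(3/2).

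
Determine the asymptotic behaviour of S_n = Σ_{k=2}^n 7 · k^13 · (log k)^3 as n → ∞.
S_n ~ n^14 · (log n)^3 / 2

By integral comparison, S_n = ∫_1^n 7 · x^13 · (log x)^3 dx + O(n^13 · (log n)^3). For the integral, the leading term of ∫_1^n x^13 (log x)^3 dx is n^14/14 · (log n)^3 (by repeated integration by parts; each step lowers the log-exponent and produces a relatively O(1/log n) correction). Hence S_n ~ n^14 · (log n)^3 / 2.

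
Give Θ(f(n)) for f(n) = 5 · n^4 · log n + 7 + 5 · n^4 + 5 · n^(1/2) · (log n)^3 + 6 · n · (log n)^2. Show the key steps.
f(n) ∈ Θ(n^4 · log n)

Compare the terms by growth order. For large n, n^a · (log n)^b dominates n^a' · (log n)^b' iff a > a', or (a = a' and b > b'). Ranking the 5 terms shows the dominant one is 5 · n^4 · log n. Hence f(n) ∈ Θ(n^4 · log n).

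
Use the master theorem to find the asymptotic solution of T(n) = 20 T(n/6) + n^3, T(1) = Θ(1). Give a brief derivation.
T(n) = Θ(n^3)

log_6 20 ≈ 1.672. f(n) = n^3 dominates n^(log_6 20) since 3 > 1.672, and the regularity condition a·f(n/b) = 20·(n/6)^3 = (20/216)·n^3 ≤ c·f(n) holds with c = 20/216 ≈ 0.0926 < 1. So this is Case 3: T(n) = Θ(f(n)) = Θ(n^3).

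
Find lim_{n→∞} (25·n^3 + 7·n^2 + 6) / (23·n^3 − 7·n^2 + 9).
lim = 25/23

For large n the leading n^3 terms dominate both numerator and denominator. Dividing top and bottom by n^3, every other term tends to 0, leaving 25/23.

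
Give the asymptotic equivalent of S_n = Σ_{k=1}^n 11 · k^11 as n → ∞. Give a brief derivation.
S_n ~ 11 · n^12 / 12

By integral comparison (Euler-Maclaurin), Σ_{k=1}^n 11 · k^11 = 11 · ∫_0^n x^11 dx + O(n^11) = 11 · n^12/12 + O(n^11). (Equivalently, Faulhaber's formula gives the same leading term.)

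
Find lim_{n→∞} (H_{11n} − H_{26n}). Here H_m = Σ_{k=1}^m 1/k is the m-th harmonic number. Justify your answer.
lim = ln(11/26)

Euler-Maclaurin gives H_m = ln m + γ + 1/(2m) + O(1/m^2). The γ and O(1/m) terms cancel in the difference:
  H_{11n} − H_{26n} = ln(11n) − ln(26n) + O(1/n) = ln(11/26) + O(1/n).
Hence the limit is ln(11/26).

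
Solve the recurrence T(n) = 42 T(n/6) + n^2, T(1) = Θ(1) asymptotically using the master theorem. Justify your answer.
T(n) = Θ(n^(log_6 42))

Master theorem: compare f(n) = n^2 to n^(log_6 42) where log_6 42 ≈ 2.086. Since 2 < log_6 42, we have f(n) = O(n^(log_6 42 − ε)) for some ε > 0 — Case 1. Hence T(n) = Θ(n^(log_6 42)).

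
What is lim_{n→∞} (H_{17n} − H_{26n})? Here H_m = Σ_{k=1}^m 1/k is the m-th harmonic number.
lim = ln(17/26)

Euler-Maclaurin gives H_m = ln m + γ + 1/(2m) + O(1/m^2). The γ and O(1/m) terms cancel in the difference:
  H_{17n} − H_{26n} = ln(17n) − ln(26n) + O(1/n) = ln(17/26) + O(1/n).
Hence the limit is ln(17/26).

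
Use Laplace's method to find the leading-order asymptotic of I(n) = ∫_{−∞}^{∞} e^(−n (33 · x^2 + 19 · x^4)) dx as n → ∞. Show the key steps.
I(n) ~ sqrt(π/(33n))

φ(x) = 33 · x^2 + 19 · x^4 has its unique global minimum at x* = 0 (since φ'(x) = 66x + 76x^3 = 0 only at x = 0 for real x with both coefficients positive, and φ → ∞ as |x| → ∞). At x* = 0, φ(0) = 0 and φ''(0) = 66. Laplace's method then gives
  I(n) ~ sqrt(2π / (n · φ''(0))) · e^(−n φ(0)) = sqrt(2π / (66n)) = sqrt(π/(33n)).
The 19 · x^4 term contributes only at subleading order (an O(1/n) relative correction).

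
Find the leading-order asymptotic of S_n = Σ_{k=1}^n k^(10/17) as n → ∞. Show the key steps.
S_n ~ (17/27) · n^(27/17)

Integral comparison: Σ_{k=1}^n k^(10/17) = ∫_0^n x^(10/17) dx + O(n^(10/17)). The integral is n^(1 + 10/17) / (1 + 10/17) = n^((10+17)/17) / ((10+17)/17) = (17/27) · n^(27/17).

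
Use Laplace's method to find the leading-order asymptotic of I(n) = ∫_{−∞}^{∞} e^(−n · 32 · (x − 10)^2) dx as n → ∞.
I(n) = sqrt(π/(32n))

Here φ(x) = 32 · (x − 10)^2 has its unique minimum at x* = 10 with φ(x*) = 0 and φ''(x*) = 64. Laplace's method gives
  I(n) ~ e^(−n φ(x*)) · sqrt(2π / (n · φ''(x*))) = sqrt(2π / (64n)) = sqrt(π/(32n)).
This is exact: substituting u = (x − 10)·sqrt(32n) gives I(n) = (1/sqrt(32n)) ∫_{−∞}^{∞} e^(−u^2) du = sqrt(π/(32n)).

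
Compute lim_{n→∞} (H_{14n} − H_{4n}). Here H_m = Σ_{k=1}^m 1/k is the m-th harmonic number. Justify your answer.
lim = ln(14/4) = ln(7/2)

Euler-Maclaurin gives H_m = ln m + γ + 1/(2m) + O(1/m^2). The γ and O(1/m) terms cancel in the difference:
  H_{14n} − H_{4n} = ln(14n) − ln(4n) + O(1/n) = ln(14/4) + O(1/n).
Hence the limit is ln(14/4) = ln(7/2).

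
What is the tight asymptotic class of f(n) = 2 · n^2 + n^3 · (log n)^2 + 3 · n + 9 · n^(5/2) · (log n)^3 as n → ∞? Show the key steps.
f(n) ∈ Θ(n^3 · (log n)^2)

Compare the terms by growth order. For large n, n^a · (log n)^b dominates n^a' · (log n)^b' iff a > a', or (a = a' and b > b'). Ranking the 4 terms shows the dominant one is n^3 · (log n)^2. Hence f(n) ∈ Θ(n^3 · (log n)^2).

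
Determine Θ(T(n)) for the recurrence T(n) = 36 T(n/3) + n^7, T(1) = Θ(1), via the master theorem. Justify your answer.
T(n) = Θ(n^7)

log_3 36 ≈ 3.262. f(n) = n^7 dominates n^(log_3 36) since 7 > 3.262, and the regularity condition a·f(n/b) = 36·(n/3)^7 = (36/2187)·n^7 ≤ c·f(n) holds with c = 36/2187 ≈ 0.0165 < 1. So this is Case 3: T(n) = Θ(f(n)) = Θ(n^7).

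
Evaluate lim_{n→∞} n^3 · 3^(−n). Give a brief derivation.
lim = 0

Exponentials with base > 1 dominate every fixed polynomial: for any fixed c, n^c / 3^n → 0 as n → ∞ (e.g. by the ratio test, or by writing 3^n = e^(n ln 3) and noting e^(n ln 3) / n^c → ∞). Hence n^3 · 3^(−n) = n^3 / 3^n → 0.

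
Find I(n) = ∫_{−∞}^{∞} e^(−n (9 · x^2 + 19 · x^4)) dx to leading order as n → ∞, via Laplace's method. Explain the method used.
I(n) ~ sqrt(π/(9n))

φ(x) = 9 · x^2 + 19 · x^4 has its unique global minimum at x* = 0 (since φ'(x) = 18x + 76x^3 = 0 only at x = 0 for real x with both coefficients positive, and φ → ∞ as |x| → ∞). At x* = 0, φ(0) = 0 and φ''(0) = 18. Laplace's method then gives
  I(n) ~ sqrt(2π / (n · φ''(0))) · e^(−n φ(0)) = sqrt(2π / (18n)) = sqrt(π/(9n)).
The 19 · x^4 term contributes only at subleading order (an O(1/n) relative correction).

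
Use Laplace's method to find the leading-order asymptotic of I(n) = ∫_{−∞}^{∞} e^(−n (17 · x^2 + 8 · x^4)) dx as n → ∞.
I(n) ~ sqrt(π/(17n))

φ(x) = 17 · x^2 + 8 · x^4 has its unique global minimum at x* = 0 (since φ'(x) = 34x + 32x^3 = 0 only at x = 0 for real x with both coefficients positive, and φ → ∞ as |x| → ∞). At x* = 0, φ(0) = 0 and φ''(0) = 34. Laplace's method then gives
  I(n) ~ sqrt(2π / (n · φ''(0))) · e^(−n φ(0)) = sqrt(2π / (34n)) = sqrt(π/(17n)).
The 8 · x^4 term contributes only at subleading order (an O(1/n) relative correction).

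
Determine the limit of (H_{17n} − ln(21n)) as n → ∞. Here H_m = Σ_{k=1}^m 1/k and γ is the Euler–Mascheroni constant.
lim = ln(17/21) + γ

By Euler-Maclaurin, H_m = ln m + γ + O(1/m). So
  H_{17n} − ln(21n) = ln(17n) + γ − ln(21n) + O(1/n)
                       = ln(17/21) + γ + O(1/n).
Hence the limit is ln(17/21) + γ.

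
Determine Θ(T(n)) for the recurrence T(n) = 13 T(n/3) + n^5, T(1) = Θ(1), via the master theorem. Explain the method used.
T(n) = Θ(n^5)

log_3 13 ≈ 2.335. f(n) = n^5 dominates n^(log_3 13) since 5 > 2.335, and the regularity condition a·f(n/b) = 13·(n/3)^5 = (13/243)·n^5 ≤ c·f(n) holds with c = 13/243 ≈ 0.0535 < 1. So this is Case 3: T(n) = Θ(f(n)) = Θ(n^5).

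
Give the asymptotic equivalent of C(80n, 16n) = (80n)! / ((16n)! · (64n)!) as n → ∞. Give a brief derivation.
C(80n, 16n) ~ (3125/256)^(16n) · sqrt(5/(8π·16n))

Write N = 16n. Apply Stirling to each factorial:
  (5N)! ~ sqrt(2π·5N) · (5N/e)^(5N),
  N! ~ sqrt(2π N) · (N/e)^N,
  (4N)! ~ sqrt(2π·4N) · (4N/e)^(4N).
The exponential factors combine to (5N)^(5N) / (N^N · (4N)^(4N)) = 5^(5N)/4^(4N) = (5^5/4^4)^N = (3125/256)^N.
The square-root prefactors combine to sqrt(2π·5N) / (sqrt(2π N)·sqrt(2π·4N)) = sqrt(5 / (2π·4·N)) = sqrt(5/(8π·16n)).
Substituting N = 16n: C(80n, 16n) ~ (3125/256)^(16n) · sqrt(5/(8π·16n)).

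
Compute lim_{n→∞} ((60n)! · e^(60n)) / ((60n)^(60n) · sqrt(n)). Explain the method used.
lim = sqrt(2π·60)

Stirling: (60n)! ~ sqrt(2π·60n) · (60n/e)^(60n). Hence
  (60n)! · e^(60n) / (60n)^(60n) ~ sqrt(2π·60n).
Dividing by sqrt(n): sqrt(2π·60n) / sqrt(n) = sqrt(2π·60) · n^((1−1)/2), so the limit is sqrt(2π·60).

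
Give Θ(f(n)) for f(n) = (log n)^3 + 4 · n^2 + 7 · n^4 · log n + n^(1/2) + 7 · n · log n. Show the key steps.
f(n) ∈ Θ(n^4 · log n)

Compare the terms by growth order. For large n, n^a · (log n)^b dominates n^a' · (log n)^b' iff a > a', or (a = a' and b > b'). Ranking the 5 terms shows the dominant one is 7 · n^4 · log n. Hence f(n) ∈ Θ(n^4 · log n).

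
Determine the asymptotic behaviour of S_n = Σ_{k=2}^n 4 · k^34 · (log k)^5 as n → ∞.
S_n ~ 4 · n^35 · (log n)^5 / 35

By integral comparison, S_n = ∫_1^n 4 · x^34 · (log x)^5 dx + O(n^34 · (log n)^5). For the integral, the leading term of ∫_1^n x^34 (log x)^5 dx is n^35/35 · (log n)^5 (by repeated integration by parts; each step lowers the log-exponent and produces a relatively O(1/log n) correction). Hence S_n ~ 4 · n^35 · (log n)^5 / 35.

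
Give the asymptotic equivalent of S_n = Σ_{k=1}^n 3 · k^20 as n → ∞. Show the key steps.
S_n ~ n^21 / 7

By integral comparison (Euler-Maclaurin), Σ_{k=1}^n 3 · k^20 = 3 · ∫_0^n x^20 dx + O(n^20) = 3 · n^21/21 = n^21 / 7 + O(n^20). (Equivalently, Faulhaber's formula gives the same leading term.)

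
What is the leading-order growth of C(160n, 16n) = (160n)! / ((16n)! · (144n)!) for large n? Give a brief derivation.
C(160n, 16n) ~ (10000000000/387420489)^(16n) · sqrt(5/(9π·16n))

Write N = 16n. Apply Stirling to each factorial:
  (10N)! ~ sqrt(2π·10N) · (10N/e)^(10N),
  N! ~ sqrt(2π N) · (N/e)^N,
  (9N)! ~ sqrt(2π·9N) · (9N/e)^(9N).
The exponential factors combine to (10N)^(10N) / (N^N · (9N)^(9N)) = 10^(10N)/9^(9N) = (10^10/9^9)^N = (10000000000/387420489)^N.
The square-root prefactors combine to sqrt(2π·10N) / (sqrt(2π N)·sqrt(2π·9N)) = sqrt(10 / (2π·9·N)) = sqrt(5/(9π·16n)).
Substituting N = 16n: C(160n, 16n) ~ (10000000000/387420489)^(16n) · sqrt(5/(9π·16n)).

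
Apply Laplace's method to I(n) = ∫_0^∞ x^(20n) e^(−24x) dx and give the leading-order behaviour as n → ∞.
I(n) ~ (sqrt(2π·20n) / 24) · (20n/(24e))^(20n)

Write the integrand as exp(20n ln x − 24x) and set f(x) = 20n ln x − 24x. Then f'(x) = 20n/x − 24 = 0 at x* = 20n/24, and f''(x*) = −20n/x*^2 = −24^2/(20n). Laplace's method (interior maximum) gives
  I(n) ~ e^(f(x*)) · sqrt(2π / |f''(x*)|)
        = exp(20n ln(20n/24) − 20n) · sqrt(2π · 20n / 24^2)
        = (20n/24)^(20n) e^(−20n) · sqrt(2π·20n) / 24
        = (sqrt(2π·20n) / 24) · (20n/(24e))^(20n).
This matches Γ(20n+1)/24^(20n+1) with Stirling applied to Γ.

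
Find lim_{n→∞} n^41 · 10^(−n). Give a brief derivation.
lim = 0

Exponentials with base > 1 dominate every fixed polynomial: for any fixed c, n^c / 10^n → 0 as n → ∞ (e.g. by the ratio test, or by writing 10^n = e^(n ln 10) and noting e^(n ln 10) / n^c → ∞). Hence n^41 · 10^(−n) = n^41 / 10^n → 0.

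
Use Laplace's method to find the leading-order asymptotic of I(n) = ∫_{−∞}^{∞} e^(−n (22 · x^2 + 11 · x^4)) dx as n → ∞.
I(n) ~ sqrt(π/(22n))

φ(x) = 22 · x^2 + 11 · x^4 has its unique global minimum at x* = 0 (since φ'(x) = 44x + 44x^3 = 0 only at x = 0 for real x with both coefficients positive, and φ → ∞ as |x| → ∞). At x* = 0, φ(0) = 0 and φ''(0) = 44. Laplace's method then gives
  I(n) ~ sqrt(2π / (n · φ''(0))) · e^(−n φ(0)) = sqrt(2π / (44n)) = sqrt(π/(22n)).
The 11 · x^4 term contributes only at subleading order (an O(1/n) relative correction).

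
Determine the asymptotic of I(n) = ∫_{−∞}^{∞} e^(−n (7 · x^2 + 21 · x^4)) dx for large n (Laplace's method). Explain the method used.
I(n) ~ sqrt(π/(7n))

φ(x) = 7 · x^2 + 21 · x^4 has its unique global minimum at x* = 0 (since φ'(x) = 14x + 84x^3 = 0 only at x = 0 for real x with both coefficients positive, and φ → ∞ as |x| → ∞). At x* = 0, φ(0) = 0 and φ''(0) = 14. Laplace's method then gives
  I(n) ~ sqrt(2π / (n · φ''(0))) · e^(−n φ(0)) = sqrt(2π / (14n)) = sqrt(π/(7n)).
The 21 · x^4 term contributes only at subleading order (an O(1/n) relative correction).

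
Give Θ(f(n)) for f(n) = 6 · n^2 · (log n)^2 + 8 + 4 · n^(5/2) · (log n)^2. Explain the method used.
f(n) ∈ Θ(n^(5/2) · (log n)^2)

Compare the terms by growth order. For large n, n^a · (log n)^b dominates n^a' · (log n)^b' iff a > a', or (a = a' and b > b'). Ranking the 3 terms shows the dominant one is 4 · n^(5/2) · (log n)^2. Hence f(n) ∈ Θ(n^(5/2) · (log n)^2).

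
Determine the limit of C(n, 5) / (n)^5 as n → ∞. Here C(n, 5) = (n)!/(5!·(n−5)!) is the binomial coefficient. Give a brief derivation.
lim = 1/5! = 1/120

With N = n → ∞: C(N, 5) / N^5 = [N(N−1)…(N−4)] / (5! · N^5) = (1/5!) · 1 · (1 − 1/n) · (1 − 2/n) · (1 − 3/n) · (1 − 4/n). Each factor → 1 as N → ∞, so the limit is 1/5! = 1/120.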